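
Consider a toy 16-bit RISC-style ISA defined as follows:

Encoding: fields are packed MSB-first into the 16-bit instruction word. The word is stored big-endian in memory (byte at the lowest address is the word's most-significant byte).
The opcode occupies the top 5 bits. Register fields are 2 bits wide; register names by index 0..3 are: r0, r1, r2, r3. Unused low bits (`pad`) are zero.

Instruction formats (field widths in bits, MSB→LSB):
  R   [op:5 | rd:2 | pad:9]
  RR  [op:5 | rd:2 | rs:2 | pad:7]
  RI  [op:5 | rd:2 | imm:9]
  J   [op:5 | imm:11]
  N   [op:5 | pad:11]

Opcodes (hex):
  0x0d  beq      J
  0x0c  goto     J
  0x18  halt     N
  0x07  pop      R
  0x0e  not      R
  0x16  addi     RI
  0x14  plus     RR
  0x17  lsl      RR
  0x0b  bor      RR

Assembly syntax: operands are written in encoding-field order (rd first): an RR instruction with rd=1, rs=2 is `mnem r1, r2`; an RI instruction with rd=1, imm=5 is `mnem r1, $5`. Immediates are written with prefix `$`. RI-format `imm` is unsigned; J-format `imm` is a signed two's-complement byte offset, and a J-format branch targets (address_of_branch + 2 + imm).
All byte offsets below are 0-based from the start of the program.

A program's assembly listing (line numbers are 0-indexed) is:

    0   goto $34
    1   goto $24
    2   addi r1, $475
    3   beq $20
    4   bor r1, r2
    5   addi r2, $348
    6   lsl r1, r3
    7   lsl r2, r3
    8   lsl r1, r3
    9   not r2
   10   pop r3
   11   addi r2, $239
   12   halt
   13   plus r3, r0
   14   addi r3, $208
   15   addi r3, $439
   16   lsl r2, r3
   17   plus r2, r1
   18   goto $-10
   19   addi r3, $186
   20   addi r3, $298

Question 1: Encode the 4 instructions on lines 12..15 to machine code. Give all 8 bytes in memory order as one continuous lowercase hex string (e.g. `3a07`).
L12: halt op=0x18:5|pad=0:11 ⇒ 0xc000 ⇒ big c0 00
L13: plus op=0x14:5|rd=3:2|rs=0:2|pad=0:7 ⇒ 0xa600 ⇒ big a6 00
L14: addi op=0x16:5|rd=3:2|imm=208:9 ⇒ 0xb6d0 ⇒ big b6 d0
L15: addi op=0x16:5|rd=3:2|imm=439:9 ⇒ 0xb7b7 ⇒ big b7 b7

c000a600b6d0b7b7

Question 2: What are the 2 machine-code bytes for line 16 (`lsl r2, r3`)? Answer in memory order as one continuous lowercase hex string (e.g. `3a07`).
bd80

16. lsl fields op=0x17:5|rd=2:2|rs=3:2|pad=0:7 → word bd80h → bd 80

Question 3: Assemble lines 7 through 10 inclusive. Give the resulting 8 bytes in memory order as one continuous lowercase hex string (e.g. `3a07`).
L7: lsl op=0x17:5|rd=2:2|rs=3:2|pad=0:7 ⇒ 0xbd80 ⇒ big bd 80
L8: lsl op=0x17:5|rd=1:2|rs=3:2|pad=0:7 ⇒ 0xbb80 ⇒ big bb 80
L9: not op=0xe:5|rd=2:2|pad=0:9 ⇒ 0x7400 ⇒ big 74 00
L10: pop op=0x7:5|rd=3:2|pad=0:9 ⇒ 0x3e00 ⇒ big 3e 00

bd80bb8074003e00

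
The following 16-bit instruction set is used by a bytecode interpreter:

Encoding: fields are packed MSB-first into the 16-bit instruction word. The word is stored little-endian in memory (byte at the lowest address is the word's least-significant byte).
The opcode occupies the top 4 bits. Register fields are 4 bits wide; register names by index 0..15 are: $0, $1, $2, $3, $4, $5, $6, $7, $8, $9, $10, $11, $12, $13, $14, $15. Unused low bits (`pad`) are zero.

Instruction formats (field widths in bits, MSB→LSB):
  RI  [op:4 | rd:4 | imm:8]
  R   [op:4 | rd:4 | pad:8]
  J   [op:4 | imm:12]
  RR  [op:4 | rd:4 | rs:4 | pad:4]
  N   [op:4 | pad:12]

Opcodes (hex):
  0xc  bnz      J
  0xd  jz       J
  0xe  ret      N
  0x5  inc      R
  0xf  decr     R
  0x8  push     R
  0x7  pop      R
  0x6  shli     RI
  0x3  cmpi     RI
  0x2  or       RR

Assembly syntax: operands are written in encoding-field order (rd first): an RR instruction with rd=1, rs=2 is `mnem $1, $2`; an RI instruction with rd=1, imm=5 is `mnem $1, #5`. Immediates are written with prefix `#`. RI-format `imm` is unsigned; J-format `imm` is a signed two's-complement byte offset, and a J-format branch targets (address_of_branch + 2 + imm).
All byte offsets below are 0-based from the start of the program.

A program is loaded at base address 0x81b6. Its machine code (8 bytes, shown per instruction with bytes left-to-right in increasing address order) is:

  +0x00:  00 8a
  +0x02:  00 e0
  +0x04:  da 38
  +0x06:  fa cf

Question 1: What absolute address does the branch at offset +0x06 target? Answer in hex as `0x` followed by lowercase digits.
[06] fa cf → 0xcffa
  top 4b → 0xc → bnz [J]
  [11:0] imm=4090 (s12→-6) = #-6
  target = base 0x81b6 + off 0x06 + 2 + imm -6 = 0x81b8

0x81b8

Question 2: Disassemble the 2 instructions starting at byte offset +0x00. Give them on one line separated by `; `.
push $10; ret

off 0x00: read 00 8a as little → 0x8a00
  top 4b → 0x8 → push [R]
  [11:8] rd=10 = $10
off 0x02: read 00 e0 as little → 0xe000
  top 4b → 0xe → ret [N]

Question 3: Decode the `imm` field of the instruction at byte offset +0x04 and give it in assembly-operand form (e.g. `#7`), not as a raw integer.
#218

+0x04: da 38 ⇒ word 0x38da (little)
  top 4b → 0x3 → cmpi [RI]
  rd: (w>>8)&0xf=0x8 → $8
  imm: (w>>0)&0xff=0xda → #218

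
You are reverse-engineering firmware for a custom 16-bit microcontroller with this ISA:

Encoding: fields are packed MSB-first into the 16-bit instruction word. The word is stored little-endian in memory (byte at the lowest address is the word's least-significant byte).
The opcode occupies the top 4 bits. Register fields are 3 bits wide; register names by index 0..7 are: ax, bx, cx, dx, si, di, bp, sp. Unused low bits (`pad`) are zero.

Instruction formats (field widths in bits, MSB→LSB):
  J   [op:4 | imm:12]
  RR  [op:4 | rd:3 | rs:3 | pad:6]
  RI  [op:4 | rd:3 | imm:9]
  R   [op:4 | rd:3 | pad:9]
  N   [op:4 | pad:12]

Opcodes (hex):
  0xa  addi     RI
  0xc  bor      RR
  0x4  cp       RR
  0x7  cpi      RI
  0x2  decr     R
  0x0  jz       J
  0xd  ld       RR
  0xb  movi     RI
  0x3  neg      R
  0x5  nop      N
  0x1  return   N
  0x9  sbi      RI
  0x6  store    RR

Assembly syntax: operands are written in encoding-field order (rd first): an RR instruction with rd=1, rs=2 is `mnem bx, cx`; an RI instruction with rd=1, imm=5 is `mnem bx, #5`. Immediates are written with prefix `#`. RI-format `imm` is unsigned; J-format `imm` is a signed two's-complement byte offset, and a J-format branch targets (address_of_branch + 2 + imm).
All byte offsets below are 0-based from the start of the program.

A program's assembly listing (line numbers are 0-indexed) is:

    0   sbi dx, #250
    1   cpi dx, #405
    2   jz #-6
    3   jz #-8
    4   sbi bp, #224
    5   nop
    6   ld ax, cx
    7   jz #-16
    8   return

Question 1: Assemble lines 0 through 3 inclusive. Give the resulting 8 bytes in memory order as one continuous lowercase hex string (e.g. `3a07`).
fa969577fa0ff80f

L0: sbi op=0x9:4|rd=3:3|imm=250:9 ⇒ 0x96fa ⇒ little fa 96
L1: cpi op=0x7:4|rd=3:3|imm=405:9 ⇒ 0x7795 ⇒ little 95 77
L2: jz op=0x0:4|imm=-6:12 ⇒ 0x0ffa ⇒ little fa 0f
L3: jz op=0x0:4|imm=-8:12 ⇒ 0x0ff8 ⇒ little f8 0f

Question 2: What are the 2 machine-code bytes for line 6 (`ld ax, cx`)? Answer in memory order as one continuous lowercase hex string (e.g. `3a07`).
80d0

line 6 (ld): pack op=0xd:4|rd=0:3|rs=2:3|pad=0:6 = 0xd080; little→ 80 d0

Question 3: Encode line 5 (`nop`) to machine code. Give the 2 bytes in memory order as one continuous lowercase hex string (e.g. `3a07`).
0050

5. nop fields op=0x5:4|pad=0:12 → word 5000h → 00 50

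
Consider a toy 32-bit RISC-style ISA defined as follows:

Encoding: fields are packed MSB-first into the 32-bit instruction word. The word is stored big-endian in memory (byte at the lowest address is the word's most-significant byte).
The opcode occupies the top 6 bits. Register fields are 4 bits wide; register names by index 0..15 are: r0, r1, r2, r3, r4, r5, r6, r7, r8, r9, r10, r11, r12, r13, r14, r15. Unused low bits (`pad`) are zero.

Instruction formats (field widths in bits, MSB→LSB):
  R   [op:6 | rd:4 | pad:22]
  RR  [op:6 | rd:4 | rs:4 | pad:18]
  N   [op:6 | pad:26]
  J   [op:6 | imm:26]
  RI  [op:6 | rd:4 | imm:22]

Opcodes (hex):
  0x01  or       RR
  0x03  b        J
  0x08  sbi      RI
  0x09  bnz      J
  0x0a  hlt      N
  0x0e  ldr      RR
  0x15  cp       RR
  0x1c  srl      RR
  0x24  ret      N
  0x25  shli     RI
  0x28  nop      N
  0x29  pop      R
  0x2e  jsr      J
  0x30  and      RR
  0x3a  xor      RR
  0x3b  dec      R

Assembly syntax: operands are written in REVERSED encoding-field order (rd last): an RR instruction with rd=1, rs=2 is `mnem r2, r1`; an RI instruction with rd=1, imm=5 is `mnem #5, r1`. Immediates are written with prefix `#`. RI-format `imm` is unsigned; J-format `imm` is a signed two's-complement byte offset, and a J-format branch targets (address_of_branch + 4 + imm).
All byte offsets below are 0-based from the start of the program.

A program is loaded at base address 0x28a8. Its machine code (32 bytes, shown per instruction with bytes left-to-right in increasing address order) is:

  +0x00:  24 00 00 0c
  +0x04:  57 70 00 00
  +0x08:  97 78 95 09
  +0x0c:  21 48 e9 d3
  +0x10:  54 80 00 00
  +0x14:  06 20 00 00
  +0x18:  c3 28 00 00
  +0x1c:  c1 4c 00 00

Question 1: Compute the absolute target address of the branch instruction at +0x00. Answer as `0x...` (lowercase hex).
@+00  big-endian(24 00 00 0c) = 0x2400000c
  opcode bits[31:26]=0x9: bnz/J
  imm: (w>>0)&0x3ffffff=0xc → #12
  target = base 0x28a8 + off 0x00 + 4 + imm 12 = 0x28b8

0x28b8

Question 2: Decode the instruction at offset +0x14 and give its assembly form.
off 0x14: read 06 20 00 00 as big → 0x06200000
  top 6b → 0x1 → or [RR]
  rd@[25:22]=0x8 ⇒ r8
  rs@[21:18]=0x8 ⇒ r8

or r8, r8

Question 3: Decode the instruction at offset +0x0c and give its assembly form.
sbi #584147, r5

+0x0c: 21 48 e9 d3 ⇒ word 0x2148e9d3 (big)
  opcode bits[31:26]=0x8: sbi/RI
  [25:22] rd=5 = r5
  [21:0] imm=584147 = #584147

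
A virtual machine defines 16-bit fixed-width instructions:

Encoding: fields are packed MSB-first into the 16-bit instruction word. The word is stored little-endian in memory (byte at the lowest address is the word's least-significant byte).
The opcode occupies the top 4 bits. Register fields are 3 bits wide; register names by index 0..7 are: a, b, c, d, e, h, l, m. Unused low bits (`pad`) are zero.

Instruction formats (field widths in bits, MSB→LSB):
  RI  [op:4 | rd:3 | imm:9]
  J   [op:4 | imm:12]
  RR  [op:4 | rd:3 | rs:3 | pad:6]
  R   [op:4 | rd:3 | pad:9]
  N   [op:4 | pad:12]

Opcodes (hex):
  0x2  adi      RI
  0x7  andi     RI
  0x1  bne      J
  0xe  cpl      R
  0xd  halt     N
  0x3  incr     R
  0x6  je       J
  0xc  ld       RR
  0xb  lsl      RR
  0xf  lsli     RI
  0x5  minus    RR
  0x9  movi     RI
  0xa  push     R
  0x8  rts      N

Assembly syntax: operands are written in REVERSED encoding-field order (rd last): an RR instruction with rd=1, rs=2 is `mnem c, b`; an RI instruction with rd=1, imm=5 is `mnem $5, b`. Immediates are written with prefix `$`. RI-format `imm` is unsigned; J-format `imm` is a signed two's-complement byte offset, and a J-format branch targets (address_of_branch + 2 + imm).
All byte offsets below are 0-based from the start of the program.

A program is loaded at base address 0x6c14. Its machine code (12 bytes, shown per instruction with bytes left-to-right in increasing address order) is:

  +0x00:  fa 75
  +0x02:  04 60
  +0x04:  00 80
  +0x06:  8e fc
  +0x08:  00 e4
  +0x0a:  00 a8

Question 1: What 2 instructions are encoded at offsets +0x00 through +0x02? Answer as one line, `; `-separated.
andi $506, c; je $4

off 0x00: read fa 75 as little → 0x75fa
  op=0x75fa>>12=0x7 ⇒ andi (RI)
  [11:9] rd=2 = c
  [8:0] imm=506 = $506
off 0x02: read 04 60 as little → 0x6004
  op=0x6004>>12=0x6 ⇒ je (J)
  [11:0] imm=4 = $4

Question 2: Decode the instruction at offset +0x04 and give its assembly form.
rts

off 0x04: read 00 80 as little → 0x8000
  op=0x8000>>12=0x8 ⇒ rts (N)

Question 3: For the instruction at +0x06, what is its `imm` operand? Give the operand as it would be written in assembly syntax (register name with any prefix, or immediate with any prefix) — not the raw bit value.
$142

@+06  little-endian(8e fc) = 0xfc8e
  op=0xfc8e>>12=0xf ⇒ lsli (RI)
  rd@[11:9]=0x6 ⇒ l
  imm@[8:0]=0x8e ⇒ $142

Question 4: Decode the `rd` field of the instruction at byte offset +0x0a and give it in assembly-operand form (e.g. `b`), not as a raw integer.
e

off 0x0a: read 00 a8 as little → 0xa800
  opcode bits[15:12]=0xa: push/R
  [11:9] rd=4 = e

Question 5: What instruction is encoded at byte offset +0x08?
cpl c

off 0x08: read 00 e4 as little → 0xe400
  op=0xe400>>12=0xe ⇒ cpl (R)
  [11:9] rd=2 = c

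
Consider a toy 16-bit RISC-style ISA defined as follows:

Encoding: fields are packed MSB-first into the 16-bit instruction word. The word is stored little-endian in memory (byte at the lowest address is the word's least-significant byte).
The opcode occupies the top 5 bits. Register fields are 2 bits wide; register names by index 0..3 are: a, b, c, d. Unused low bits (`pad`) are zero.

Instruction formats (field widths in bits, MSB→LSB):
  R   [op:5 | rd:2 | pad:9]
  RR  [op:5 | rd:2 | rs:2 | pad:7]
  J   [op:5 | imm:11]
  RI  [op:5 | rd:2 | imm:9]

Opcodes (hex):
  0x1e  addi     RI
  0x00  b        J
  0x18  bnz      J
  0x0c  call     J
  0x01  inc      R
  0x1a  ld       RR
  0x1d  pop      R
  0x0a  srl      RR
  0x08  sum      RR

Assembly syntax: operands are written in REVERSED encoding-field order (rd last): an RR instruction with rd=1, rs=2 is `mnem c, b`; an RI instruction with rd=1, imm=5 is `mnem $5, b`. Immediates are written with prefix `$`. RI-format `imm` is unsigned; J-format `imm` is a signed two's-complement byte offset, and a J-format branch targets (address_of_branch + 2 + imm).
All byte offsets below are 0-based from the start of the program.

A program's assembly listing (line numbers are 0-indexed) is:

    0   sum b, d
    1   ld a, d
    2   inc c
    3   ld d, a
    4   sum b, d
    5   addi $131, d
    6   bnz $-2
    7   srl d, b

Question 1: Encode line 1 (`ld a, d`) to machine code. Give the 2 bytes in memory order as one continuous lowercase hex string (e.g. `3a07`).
00d6

line 1 (ld): pack op=0x1a:5|rd=3:2|rs=0:2|pad=0:7 = 0xd600; little→ 00 d6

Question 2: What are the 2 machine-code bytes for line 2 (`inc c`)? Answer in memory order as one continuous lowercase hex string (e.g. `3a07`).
000c

2. inc fields op=0x1:5|rd=2:2|pad=0:9 → word 0c00h → 00 0c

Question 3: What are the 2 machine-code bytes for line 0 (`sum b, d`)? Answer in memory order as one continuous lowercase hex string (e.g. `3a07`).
8046

line 0 (sum): pack op=0x8:5|rd=3:2|rs=1:2|pad=0:7 = 0x4680; little→ 80 46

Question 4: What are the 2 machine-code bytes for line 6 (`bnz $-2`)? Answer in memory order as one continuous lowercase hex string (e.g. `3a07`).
line 6 (bnz): pack op=0x18:5|imm=-2:11 = 0xc7fe; little→ fe c7

fec7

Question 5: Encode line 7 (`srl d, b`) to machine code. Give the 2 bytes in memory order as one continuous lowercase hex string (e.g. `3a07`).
8053

line 7 (srl): pack op=0xa:5|rd=1:2|rs=3:2|pad=0:7 = 0x5380; little→ 80 53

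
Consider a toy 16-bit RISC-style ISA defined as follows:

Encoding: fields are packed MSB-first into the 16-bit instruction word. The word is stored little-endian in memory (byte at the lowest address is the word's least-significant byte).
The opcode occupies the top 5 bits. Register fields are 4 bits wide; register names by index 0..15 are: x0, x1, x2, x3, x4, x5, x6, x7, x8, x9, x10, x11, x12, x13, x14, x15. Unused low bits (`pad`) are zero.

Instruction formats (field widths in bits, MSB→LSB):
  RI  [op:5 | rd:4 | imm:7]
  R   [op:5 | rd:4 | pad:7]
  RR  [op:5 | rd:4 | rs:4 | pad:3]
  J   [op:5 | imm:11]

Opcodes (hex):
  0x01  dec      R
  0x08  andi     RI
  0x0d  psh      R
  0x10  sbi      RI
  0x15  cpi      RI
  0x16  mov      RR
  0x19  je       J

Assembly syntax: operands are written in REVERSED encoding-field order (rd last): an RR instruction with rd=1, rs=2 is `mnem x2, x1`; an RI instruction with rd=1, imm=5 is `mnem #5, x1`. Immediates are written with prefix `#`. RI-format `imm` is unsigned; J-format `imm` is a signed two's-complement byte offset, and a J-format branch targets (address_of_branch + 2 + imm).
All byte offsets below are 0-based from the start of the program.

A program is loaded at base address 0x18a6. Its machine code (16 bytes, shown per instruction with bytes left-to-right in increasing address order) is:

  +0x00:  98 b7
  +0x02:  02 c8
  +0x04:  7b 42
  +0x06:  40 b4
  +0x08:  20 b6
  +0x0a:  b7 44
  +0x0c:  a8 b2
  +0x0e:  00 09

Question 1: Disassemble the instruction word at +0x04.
+0x04: 7b 42 ⇒ word 0x427b (little)
  top 5b → 0x8 → andi [RI]
  rd: (w>>7)&0xf=0x4 → x4
  imm: (w>>0)&0x7f=0x7b → #123

andi #123, x4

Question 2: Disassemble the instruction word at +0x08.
mov x4, x12

off 0x08: read 20 b6 as little → 0xb620
  opcode bits[15:11]=0x16: mov/RR
  rd: (w>>7)&0xf=0xc → x12
  rs: (w>>3)&0xf=0x4 → x4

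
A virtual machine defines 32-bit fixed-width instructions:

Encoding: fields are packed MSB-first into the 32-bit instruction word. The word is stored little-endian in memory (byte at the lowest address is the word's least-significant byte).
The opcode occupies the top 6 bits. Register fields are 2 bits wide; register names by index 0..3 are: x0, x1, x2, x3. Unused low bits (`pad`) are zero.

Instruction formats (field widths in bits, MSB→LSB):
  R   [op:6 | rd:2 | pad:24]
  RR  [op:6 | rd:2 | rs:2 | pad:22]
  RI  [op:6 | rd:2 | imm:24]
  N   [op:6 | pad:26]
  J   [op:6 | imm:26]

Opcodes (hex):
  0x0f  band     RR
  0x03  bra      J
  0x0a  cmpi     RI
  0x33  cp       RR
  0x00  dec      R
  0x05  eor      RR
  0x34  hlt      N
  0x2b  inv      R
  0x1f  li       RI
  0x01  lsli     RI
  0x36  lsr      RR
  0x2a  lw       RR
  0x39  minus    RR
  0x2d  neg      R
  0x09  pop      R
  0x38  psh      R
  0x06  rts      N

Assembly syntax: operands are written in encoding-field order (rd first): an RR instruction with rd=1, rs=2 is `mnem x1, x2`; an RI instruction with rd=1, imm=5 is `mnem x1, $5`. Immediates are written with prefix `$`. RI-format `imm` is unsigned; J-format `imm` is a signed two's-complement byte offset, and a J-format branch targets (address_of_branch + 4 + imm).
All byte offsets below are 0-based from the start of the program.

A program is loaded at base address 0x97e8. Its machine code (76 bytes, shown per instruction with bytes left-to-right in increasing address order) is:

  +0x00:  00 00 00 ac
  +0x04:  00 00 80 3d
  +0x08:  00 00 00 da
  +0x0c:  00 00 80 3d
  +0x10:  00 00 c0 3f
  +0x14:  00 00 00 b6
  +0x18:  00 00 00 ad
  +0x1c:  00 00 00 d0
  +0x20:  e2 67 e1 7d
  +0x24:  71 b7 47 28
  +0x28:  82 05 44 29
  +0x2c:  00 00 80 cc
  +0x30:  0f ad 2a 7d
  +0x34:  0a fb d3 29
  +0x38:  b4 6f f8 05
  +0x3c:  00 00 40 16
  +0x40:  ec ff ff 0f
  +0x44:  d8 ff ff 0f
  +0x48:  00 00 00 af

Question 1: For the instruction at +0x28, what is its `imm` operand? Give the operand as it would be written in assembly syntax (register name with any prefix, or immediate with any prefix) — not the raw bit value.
[28] 82 05 44 29 → 0x29440582
  top 6b → 0xa → cmpi [RI]
  rd@[25:24]=0x1 ⇒ x1
  imm@[23:0]=0x440582 ⇒ $4457858

$4457858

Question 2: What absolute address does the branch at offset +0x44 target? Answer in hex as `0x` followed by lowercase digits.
[44] d8 ff ff 0f → 0x0fffffd8
  op=0x0fffffd8>>26=0x3 ⇒ bra (J)
  imm@[25:0]=0x3ffffd8 (s26→-40) ⇒ $-40
  target = base 0x97e8 + off 0x44 + 4 + imm -40 = 0x9808

0x9808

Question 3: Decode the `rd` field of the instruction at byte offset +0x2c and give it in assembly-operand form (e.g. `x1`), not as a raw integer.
@+2c  little-endian(00 00 80 cc) = 0xcc800000
  op=0xcc800000>>26=0x33 ⇒ cp (RR)
  [25:24] rd=0 = x0
  [23:22] rs=2 = x2

x0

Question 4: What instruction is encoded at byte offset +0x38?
[38] b4 6f f8 05 → 0x05f86fb4
  top 6b → 0x1 → lsli [RI]
  rd@[25:24]=0x1 ⇒ x1
  imm@[23:0]=0xf86fb4 ⇒ $16281524

lsli x1, $16281524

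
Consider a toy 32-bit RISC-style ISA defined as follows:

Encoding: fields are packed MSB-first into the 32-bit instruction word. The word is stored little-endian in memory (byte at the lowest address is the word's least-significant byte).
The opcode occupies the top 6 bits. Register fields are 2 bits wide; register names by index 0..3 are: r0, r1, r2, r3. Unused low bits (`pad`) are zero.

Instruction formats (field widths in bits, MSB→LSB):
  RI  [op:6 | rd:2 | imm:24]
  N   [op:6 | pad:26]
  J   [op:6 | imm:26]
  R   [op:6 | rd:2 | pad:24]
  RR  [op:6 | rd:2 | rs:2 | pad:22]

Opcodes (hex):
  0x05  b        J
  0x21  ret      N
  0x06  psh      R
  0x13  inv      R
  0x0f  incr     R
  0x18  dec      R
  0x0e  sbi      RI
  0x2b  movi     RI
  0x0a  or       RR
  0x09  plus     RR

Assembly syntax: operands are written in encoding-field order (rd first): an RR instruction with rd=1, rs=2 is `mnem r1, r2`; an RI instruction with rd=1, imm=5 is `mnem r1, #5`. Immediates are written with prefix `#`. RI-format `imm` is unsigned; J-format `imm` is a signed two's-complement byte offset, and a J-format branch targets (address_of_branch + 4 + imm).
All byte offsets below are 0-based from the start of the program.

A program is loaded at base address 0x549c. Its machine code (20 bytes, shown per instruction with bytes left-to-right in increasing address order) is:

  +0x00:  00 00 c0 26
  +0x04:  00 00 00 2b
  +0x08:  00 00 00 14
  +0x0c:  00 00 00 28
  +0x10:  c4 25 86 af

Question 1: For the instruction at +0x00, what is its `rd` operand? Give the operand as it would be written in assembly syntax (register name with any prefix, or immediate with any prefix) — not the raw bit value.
@+00  little-endian(00 00 c0 26) = 0x26c00000
  op=0x26c00000>>26=0x9 ⇒ plus (RR)
  rd@[25:24]=0x2 ⇒ r2
  rs@[23:22]=0x3 ⇒ r3

r2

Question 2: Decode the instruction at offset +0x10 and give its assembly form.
movi r3, #8791492

@+10  little-endian(c4 25 86 af) = 0xaf8625c4
  op=0xaf8625c4>>26=0x2b ⇒ movi (RI)
  [25:24] rd=3 = r3
  [23:0] imm=8791492 = #8791492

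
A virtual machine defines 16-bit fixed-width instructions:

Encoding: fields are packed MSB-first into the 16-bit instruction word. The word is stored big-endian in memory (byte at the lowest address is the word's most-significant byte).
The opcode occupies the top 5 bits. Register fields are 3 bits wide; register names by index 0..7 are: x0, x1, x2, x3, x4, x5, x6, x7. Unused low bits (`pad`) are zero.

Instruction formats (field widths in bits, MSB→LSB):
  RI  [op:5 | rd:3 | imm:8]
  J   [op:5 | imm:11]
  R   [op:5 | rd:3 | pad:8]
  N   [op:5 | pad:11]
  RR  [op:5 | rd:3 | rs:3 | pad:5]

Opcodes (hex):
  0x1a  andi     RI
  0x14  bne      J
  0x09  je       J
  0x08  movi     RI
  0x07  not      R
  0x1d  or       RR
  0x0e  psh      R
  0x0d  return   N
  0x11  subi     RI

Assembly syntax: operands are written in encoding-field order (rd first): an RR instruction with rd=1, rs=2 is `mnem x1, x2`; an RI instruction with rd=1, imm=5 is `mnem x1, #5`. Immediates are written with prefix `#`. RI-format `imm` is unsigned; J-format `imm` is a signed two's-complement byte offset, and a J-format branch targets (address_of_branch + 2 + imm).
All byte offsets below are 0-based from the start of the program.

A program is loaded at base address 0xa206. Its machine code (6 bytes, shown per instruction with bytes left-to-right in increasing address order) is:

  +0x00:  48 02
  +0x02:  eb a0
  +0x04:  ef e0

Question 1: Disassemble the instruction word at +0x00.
off 0x00: read 48 02 as big → 0x4802
  op=0x4802>>11=0x9 ⇒ je (J)
  imm@[10:0]=0x2 ⇒ #2

je #2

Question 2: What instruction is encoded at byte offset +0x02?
or x3, x5

@+02  big-endian(eb a0) = 0xeba0
  op=0xeba0>>11=0x1d ⇒ or (RR)
  rd@[10:8]=0x3 ⇒ x3
  rs@[7:5]=0x5 ⇒ x5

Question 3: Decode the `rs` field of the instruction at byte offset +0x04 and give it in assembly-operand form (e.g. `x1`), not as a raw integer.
@+04  big-endian(ef e0) = 0xefe0
  top 5b → 0x1d → or [RR]
  [10:8] rd=7 = x7
  [7:5] rs=7 = x7

x7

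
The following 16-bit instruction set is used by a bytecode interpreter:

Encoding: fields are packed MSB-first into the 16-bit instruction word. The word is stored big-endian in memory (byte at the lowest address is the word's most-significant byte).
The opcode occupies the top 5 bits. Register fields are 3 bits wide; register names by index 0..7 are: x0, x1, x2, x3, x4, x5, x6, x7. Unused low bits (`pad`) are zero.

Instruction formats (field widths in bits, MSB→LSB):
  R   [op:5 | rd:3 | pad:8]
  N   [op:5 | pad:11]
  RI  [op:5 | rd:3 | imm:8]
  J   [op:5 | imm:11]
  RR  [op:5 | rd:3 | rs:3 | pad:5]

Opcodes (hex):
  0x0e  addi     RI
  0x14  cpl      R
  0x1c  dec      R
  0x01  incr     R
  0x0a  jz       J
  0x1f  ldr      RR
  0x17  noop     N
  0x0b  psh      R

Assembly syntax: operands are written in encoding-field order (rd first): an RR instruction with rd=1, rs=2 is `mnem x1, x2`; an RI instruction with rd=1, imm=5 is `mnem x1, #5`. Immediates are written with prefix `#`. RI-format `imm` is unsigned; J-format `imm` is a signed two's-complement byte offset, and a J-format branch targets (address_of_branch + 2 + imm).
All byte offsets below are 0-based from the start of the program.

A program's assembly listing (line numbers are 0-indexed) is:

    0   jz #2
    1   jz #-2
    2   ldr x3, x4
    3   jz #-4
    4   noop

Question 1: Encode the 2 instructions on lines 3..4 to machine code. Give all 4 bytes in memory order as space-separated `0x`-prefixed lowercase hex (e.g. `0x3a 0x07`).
0x57 0xfc 0xb8 0x00

3. jz fields op=0xa:5|imm=-4:11 → word 57fch → 57 fc
4. noop fields op=0x17:5|pad=0:11 → word b800h → b8 00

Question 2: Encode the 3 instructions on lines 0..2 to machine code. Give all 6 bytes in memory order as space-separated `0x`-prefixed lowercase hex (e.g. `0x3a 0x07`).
L0: jz op=0xa:5|imm=2:11 ⇒ 0x5002 ⇒ big 50 02
L1: jz op=0xa:5|imm=-2:11 ⇒ 0x57fe ⇒ big 57 fe
L2: ldr op=0x1f:5|rd=3:3|rs=4:3|pad=0:5 ⇒ 0xfb80 ⇒ big fb 80

0x50 0x02 0x57 0xfe 0xfb 0x80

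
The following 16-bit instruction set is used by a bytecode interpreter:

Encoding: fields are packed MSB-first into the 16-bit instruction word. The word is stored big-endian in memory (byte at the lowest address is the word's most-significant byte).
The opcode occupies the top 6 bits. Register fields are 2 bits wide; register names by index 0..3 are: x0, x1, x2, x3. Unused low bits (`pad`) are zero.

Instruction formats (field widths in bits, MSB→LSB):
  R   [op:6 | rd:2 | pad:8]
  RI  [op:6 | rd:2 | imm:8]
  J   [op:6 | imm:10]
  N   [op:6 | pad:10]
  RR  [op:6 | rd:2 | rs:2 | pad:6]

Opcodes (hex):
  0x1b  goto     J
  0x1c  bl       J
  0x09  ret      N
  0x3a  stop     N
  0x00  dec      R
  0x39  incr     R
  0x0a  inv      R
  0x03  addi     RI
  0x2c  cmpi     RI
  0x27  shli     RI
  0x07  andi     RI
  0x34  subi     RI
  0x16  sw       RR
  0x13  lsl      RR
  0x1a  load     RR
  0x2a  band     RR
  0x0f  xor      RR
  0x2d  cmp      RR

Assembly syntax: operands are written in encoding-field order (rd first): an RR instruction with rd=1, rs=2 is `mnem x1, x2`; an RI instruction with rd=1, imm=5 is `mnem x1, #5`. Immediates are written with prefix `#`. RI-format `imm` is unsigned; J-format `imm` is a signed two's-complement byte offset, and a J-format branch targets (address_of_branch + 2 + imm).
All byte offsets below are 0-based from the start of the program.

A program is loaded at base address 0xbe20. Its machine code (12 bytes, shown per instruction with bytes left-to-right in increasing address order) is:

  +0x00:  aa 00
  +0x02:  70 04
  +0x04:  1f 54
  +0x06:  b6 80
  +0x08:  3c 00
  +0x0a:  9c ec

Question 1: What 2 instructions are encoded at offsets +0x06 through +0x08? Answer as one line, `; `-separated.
cmp x2, x2; xor x0, x0

off 0x06: read b6 80 as big → 0xb680
  op=0xb680>>10=0x2d ⇒ cmp (RR)
  rd: (w>>8)&0x3=0x2 → x2
  rs: (w>>6)&0x3=0x2 → x2
off 0x08: read 3c 00 as big → 0x3c00
  op=0x3c00>>10=0xf ⇒ xor (RR)
  rd: (w>>8)&0x3=0x0 → x0
  rs: (w>>6)&0x3=0x0 → x0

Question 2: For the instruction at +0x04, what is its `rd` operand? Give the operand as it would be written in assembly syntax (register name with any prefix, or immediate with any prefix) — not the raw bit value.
off 0x04: read 1f 54 as big → 0x1f54
  top 6b → 0x7 → andi [RI]
  rd@[9:8]=0x3 ⇒ x3
  imm@[7:0]=0x54 ⇒ #84

x3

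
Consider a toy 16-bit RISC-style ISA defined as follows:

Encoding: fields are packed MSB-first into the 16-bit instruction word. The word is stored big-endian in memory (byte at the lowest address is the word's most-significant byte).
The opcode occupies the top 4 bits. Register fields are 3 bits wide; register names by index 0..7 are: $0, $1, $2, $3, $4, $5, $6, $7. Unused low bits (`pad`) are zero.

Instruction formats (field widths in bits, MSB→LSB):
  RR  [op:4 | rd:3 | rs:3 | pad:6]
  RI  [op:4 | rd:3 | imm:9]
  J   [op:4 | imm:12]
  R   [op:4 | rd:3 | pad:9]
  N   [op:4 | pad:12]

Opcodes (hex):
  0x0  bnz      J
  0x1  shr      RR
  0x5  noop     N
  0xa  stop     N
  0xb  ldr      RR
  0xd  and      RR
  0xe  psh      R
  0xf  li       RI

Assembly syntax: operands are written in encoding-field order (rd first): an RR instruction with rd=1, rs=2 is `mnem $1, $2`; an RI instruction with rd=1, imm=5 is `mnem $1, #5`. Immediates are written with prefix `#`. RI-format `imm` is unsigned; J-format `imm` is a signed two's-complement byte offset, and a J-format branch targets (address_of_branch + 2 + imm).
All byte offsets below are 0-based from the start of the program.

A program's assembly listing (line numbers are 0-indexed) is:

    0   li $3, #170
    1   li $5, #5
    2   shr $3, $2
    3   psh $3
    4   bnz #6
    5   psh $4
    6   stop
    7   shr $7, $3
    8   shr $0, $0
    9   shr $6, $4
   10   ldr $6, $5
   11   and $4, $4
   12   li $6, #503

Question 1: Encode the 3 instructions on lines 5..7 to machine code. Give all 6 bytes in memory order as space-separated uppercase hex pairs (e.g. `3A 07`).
E8 00 A0 00 1E C0

L5: psh op=0xe:4|rd=4:3|pad=0:9 ⇒ 0xe800 ⇒ big e8 00
L6: stop op=0xa:4|pad=0:12 ⇒ 0xa000 ⇒ big a0 00
L7: shr op=0x1:4|rd=7:3|rs=3:3|pad=0:6 ⇒ 0x1ec0 ⇒ big 1e c0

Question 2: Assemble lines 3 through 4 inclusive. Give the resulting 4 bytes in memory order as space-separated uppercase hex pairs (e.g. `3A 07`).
L3: psh op=0xe:4|rd=3:3|pad=0:9 ⇒ 0xe600 ⇒ big e6 00
L4: bnz op=0x0:4|imm=6:12 ⇒ 0x0006 ⇒ big 00 06

E6 00 00 06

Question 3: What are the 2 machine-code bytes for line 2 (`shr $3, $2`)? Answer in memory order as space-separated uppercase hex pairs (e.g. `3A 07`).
L2: shr op=0x1:4|rd=3:3|rs=2:3|pad=0:6 ⇒ 0x1680 ⇒ big 16 80

16 80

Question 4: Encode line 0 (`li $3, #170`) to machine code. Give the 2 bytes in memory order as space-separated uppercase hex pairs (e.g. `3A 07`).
F6 AA

0. li fields op=0xf:4|rd=3:3|imm=170:9 → word f6aah → f6 aa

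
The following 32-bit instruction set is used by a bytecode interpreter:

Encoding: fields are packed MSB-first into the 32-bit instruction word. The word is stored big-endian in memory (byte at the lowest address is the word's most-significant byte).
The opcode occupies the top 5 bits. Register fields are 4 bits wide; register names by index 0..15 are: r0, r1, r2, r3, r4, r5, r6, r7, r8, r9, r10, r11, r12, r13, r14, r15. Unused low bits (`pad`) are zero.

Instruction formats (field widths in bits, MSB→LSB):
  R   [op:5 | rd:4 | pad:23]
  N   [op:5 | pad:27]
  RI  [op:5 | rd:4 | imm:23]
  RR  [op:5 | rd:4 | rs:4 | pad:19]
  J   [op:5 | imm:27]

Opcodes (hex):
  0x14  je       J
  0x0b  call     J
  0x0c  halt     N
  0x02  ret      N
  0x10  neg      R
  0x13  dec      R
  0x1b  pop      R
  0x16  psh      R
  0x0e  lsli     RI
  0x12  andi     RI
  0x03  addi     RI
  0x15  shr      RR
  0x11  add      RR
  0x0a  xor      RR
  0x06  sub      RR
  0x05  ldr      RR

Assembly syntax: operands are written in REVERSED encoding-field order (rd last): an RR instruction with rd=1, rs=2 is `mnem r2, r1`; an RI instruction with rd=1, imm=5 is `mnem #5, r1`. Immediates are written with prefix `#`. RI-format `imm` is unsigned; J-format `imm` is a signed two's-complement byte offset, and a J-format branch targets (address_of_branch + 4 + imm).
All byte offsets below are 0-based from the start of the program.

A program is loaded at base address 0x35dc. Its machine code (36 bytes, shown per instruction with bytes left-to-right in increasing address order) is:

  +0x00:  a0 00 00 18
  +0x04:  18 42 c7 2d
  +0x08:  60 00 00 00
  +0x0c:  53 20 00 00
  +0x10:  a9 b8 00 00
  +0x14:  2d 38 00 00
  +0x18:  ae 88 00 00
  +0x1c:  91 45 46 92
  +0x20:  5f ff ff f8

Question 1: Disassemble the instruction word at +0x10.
off 0x10: read a9 b8 00 00 as big → 0xa9b80000
  opcode bits[31:27]=0x15: shr/RR
  rd: (w>>23)&0xf=0x3 → r3
  rs: (w>>19)&0xf=0x7 → r7

shr r7, r3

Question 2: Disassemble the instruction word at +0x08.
+0x08: 60 00 00 00 ⇒ word 0x60000000 (big)
  opcode bits[31:27]=0xc: halt/N

halt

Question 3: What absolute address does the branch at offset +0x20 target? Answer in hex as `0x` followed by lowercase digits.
[20] 5f ff ff f8 → 0x5ffffff8
  op=0x5ffffff8>>27=0xb ⇒ call (J)
  imm@[26:0]=0x7fffff8 (s27→-8) ⇒ #-8
  target = base 0x35dc + off 0x20 + 4 + imm -8 = 0x35f8

0x35f8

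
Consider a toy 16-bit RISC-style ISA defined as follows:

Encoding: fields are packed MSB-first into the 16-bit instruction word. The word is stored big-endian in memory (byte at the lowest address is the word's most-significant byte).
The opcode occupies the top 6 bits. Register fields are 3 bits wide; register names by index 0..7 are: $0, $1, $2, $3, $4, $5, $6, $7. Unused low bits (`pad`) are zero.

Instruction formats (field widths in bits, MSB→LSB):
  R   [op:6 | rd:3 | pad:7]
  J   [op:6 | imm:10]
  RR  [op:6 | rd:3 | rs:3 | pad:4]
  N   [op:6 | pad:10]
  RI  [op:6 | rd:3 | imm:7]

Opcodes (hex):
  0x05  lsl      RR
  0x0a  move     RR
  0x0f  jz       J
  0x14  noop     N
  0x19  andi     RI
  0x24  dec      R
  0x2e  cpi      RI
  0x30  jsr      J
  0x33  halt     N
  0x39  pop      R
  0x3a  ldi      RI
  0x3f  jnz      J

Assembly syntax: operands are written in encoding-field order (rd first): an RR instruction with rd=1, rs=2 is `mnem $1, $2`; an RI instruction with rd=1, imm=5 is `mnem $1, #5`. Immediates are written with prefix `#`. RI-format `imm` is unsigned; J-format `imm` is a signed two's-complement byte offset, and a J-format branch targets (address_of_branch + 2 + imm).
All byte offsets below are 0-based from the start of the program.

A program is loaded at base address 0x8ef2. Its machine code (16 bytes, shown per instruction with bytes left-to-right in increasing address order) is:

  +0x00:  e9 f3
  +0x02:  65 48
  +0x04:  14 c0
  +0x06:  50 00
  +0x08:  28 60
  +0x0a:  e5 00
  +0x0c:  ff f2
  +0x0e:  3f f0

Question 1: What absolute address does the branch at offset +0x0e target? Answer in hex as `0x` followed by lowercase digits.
+0x0e: 3f f0 ⇒ word 0x3ff0 (big)
  op=0x3ff0>>10=0xf ⇒ jz (J)
  imm@[9:0]=0x3f0 (s10→-16) ⇒ #-16
  target = base 0x8ef2 + off 0x0e + 2 + imm -16 = 0x8ef2

0x8ef2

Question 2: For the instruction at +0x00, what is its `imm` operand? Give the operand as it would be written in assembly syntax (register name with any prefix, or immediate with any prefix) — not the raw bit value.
#115

+0x00: e9 f3 ⇒ word 0xe9f3 (big)
  top 6b → 0x3a → ldi [RI]
  rd: (w>>7)&0x7=0x3 → $3
  imm: (w>>0)&0x7f=0x73 → #115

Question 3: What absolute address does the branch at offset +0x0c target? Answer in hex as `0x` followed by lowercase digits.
[0c] ff f2 → 0xfff2
  top 6b → 0x3f → jnz [J]
  imm: (w>>0)&0x3ff=0x3f2 (s10→-14) → #-14
  target = base 0x8ef2 + off 0x0c + 2 + imm -14 = 0x8ef2

0x8ef2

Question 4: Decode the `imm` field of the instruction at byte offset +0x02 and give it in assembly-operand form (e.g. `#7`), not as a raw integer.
#72

off 0x02: read 65 48 as big → 0x6548
  top 6b → 0x19 → andi [RI]
  [9:7] rd=2 = $2
  [6:0] imm=72 = #72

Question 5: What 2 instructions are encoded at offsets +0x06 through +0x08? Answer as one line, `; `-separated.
@+06  big-endian(50 00) = 0x5000
  opcode bits[15:10]=0x14: noop/N
@+08  big-endian(28 60) = 0x2860
  opcode bits[15:10]=0xa: move/RR
  [9:7] rd=0 = $0
  [6:4] rs=6 = $6

noop; move $0, $6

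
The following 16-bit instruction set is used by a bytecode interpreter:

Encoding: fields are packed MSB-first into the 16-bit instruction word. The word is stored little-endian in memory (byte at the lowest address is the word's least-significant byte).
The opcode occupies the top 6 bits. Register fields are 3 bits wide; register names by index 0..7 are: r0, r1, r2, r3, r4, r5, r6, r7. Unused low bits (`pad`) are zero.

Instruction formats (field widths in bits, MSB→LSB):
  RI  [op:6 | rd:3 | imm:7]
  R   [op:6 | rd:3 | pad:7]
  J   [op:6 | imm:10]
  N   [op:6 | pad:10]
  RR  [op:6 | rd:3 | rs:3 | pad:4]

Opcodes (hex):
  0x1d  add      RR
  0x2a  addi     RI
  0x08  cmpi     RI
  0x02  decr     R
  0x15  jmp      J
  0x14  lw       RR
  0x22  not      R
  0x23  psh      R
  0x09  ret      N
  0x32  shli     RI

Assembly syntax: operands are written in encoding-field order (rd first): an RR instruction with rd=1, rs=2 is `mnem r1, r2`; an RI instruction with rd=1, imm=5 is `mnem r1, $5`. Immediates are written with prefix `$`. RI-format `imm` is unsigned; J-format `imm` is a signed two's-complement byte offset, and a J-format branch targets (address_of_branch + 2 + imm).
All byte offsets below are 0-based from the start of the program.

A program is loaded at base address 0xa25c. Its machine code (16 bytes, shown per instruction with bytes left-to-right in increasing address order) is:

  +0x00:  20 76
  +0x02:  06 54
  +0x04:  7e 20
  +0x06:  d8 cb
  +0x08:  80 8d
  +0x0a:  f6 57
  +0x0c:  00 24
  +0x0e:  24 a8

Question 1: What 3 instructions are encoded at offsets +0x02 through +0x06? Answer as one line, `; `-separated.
off 0x02: read 06 54 as little → 0x5406
  opcode bits[15:10]=0x15: jmp/J
  imm@[9:0]=0x6 ⇒ $6
off 0x04: read 7e 20 as little → 0x207e
  opcode bits[15:10]=0x8: cmpi/RI
  rd@[9:7]=0x0 ⇒ r0
  imm@[6:0]=0x7e ⇒ $126
off 0x06: read d8 cb as little → 0xcbd8
  opcode bits[15:10]=0x32: shli/RI
  rd@[9:7]=0x7 ⇒ r7
  imm@[6:0]=0x58 ⇒ $88

jmp $6; cmpi r0, $126; shli r7, $88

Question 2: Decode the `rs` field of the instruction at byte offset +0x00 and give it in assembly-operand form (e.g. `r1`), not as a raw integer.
r2

[00] 20 76 → 0x7620
  opcode bits[15:10]=0x1d: add/RR
  [9:7] rd=4 = r4
  [6:4] rs=2 = r2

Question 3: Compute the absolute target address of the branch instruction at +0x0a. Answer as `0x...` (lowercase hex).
+0x0a: f6 57 ⇒ word 0x57f6 (little)
  top 6b → 0x15 → jmp [J]
  imm: (w>>0)&0x3ff=0x3f6 (s10→-10) → $-10
  target = base 0xa25c + off 0x0a + 2 + imm -10 = 0xa25e

0xa25e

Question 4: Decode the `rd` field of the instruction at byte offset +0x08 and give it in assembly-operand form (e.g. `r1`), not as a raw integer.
r3

[08] 80 8d → 0x8d80
  top 6b → 0x23 → psh [R]
  [9:7] rd=3 = r3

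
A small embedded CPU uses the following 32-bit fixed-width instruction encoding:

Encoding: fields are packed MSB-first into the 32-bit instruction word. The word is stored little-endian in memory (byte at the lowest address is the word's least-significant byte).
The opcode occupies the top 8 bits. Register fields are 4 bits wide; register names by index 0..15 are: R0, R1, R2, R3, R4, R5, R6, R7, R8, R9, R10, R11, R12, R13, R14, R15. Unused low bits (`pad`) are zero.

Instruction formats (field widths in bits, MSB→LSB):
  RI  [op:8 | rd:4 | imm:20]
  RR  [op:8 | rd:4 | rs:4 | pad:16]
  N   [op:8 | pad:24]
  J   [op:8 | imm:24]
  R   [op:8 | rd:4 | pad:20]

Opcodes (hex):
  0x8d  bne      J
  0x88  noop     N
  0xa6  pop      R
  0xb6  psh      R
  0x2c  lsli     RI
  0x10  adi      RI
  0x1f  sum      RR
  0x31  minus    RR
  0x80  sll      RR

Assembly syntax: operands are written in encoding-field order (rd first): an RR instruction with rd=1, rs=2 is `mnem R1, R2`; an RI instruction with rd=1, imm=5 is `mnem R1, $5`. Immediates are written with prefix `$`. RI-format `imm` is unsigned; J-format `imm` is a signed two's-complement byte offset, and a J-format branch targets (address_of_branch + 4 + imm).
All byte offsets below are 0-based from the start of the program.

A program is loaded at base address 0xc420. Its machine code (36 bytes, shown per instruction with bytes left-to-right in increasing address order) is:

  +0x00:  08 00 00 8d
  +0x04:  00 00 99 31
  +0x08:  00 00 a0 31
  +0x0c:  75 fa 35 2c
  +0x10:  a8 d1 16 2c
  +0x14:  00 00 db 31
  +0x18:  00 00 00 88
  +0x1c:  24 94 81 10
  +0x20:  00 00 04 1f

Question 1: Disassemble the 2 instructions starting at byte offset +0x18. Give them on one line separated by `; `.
noop; adi R8, $103460

[18] 00 00 00 88 → 0x88000000
  op=0x88000000>>24=0x88 ⇒ noop (N)
[1c] 24 94 81 10 → 0x10819424
  op=0x10819424>>24=0x10 ⇒ adi (RI)
  rd@[23:20]=0x8 ⇒ R8
  imm@[19:0]=0x19424 ⇒ $103460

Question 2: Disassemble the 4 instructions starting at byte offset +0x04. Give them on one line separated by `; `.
minus R9, R9; minus R10, R0; lsli R3, $391797; lsli R1, $446888

[04] 00 00 99 31 → 0x31990000
  top 8b → 0x31 → minus [RR]
  rd: (w>>20)&0xf=0x9 → R9
  rs: (w>>16)&0xf=0x9 → R9
[08] 00 00 a0 31 → 0x31a00000
  top 8b → 0x31 → minus [RR]
  rd: (w>>20)&0xf=0xa → R10
  rs: (w>>16)&0xf=0x0 → R0
[0c] 75 fa 35 2c → 0x2c35fa75
  top 8b → 0x2c → lsli [RI]
  rd: (w>>20)&0xf=0x3 → R3
  imm: (w>>0)&0xfffff=0x5fa75 → $391797
[10] a8 d1 16 2c → 0x2c16d1a8
  top 8b → 0x2c → lsli [RI]
  rd: (w>>20)&0xf=0x1 → R1
  imm: (w>>0)&0xfffff=0x6d1a8 → $446888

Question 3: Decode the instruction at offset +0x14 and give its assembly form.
off 0x14: read 00 00 db 31 as little → 0x31db0000
  op=0x31db0000>>24=0x31 ⇒ minus (RR)
  rd@[23:20]=0xd ⇒ R13
  rs@[19:16]=0xb ⇒ R11

minus R13, R11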